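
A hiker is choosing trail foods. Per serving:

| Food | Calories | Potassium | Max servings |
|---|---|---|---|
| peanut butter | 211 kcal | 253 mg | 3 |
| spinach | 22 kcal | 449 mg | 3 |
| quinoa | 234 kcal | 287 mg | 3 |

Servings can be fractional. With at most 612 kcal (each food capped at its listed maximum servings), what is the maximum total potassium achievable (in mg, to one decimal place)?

2016.7 mg

Potassium per kcal: spinach 20.41, quinoa 1.226, peanut butter 1.199.
Take 3 servings of spinach: uses 66 kcal, +1347.0 mg potassium (running total 1347.0 mg).
Take 2.333 servings of quinoa: uses 546 kcal, +669.7 mg potassium (running total 2016.7 mg).
Greedy by best ratio exhausts the calories allowance optimally: 2016.7 mg.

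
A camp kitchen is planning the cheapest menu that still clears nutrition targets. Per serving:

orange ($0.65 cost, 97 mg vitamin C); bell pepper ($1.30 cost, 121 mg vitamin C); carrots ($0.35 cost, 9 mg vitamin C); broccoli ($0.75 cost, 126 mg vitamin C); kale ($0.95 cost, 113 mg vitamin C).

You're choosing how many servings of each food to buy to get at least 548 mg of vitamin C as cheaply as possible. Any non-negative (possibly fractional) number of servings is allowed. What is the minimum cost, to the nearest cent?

$3.26

Cost per mg of vitamin C: broccoli $0.0060, orange $0.0067, kale $0.0084, bell pepper $0.0107, carrots $0.0389.
With no serving limits, use only broccoli: 548 mg / 126 mg = 4.349 servings × $0.75 = $3.26.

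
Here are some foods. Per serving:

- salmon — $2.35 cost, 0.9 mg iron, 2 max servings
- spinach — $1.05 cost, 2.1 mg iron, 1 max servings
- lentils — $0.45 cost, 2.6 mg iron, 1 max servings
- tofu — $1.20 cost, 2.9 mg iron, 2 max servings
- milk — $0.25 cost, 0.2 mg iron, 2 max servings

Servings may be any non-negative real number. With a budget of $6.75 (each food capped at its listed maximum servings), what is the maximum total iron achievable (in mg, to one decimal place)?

11.8 mg

Iron per dollar: lentils 5.778, tofu 2.417, spinach 2, milk 0.8, salmon 0.383.
Take 1 serving of lentils: spends $0.45, +2.6 mg iron (running total 2.6 mg).
Take 2 servings of tofu: spends $2.40, +5.8 mg iron (running total 8.4 mg).
Take 1 serving of spinach: spends $1.05, +2.1 mg iron (running total 10.5 mg).
Take 2 servings of milk: spends $0.50, +0.4 mg iron (running total 10.9 mg).
Take 1 serving of salmon: spends $2.35, +0.9 mg iron (running total 11.8 mg).
Greedy by best ratio exhausts the cost allowance optimally: 11.8 mg.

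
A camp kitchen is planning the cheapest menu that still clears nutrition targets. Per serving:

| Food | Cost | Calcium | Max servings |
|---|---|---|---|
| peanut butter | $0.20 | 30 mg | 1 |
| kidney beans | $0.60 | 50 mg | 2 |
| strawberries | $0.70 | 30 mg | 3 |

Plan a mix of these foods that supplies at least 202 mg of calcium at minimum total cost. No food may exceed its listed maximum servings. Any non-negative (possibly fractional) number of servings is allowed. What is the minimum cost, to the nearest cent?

$3.08

Cost per mg of calcium: peanut butter $0.0067, kidney beans $0.0120, strawberries $0.0233.
Take 1 serving of peanut butter: +30.0 mg calcium for $0.20 (total $0.20, still need 172.0 mg).
Take 2 servings of kidney beans: +100.0 mg calcium for $1.20 (total $1.40, still need 72.0 mg).
Take 2.4 servings of strawberries: +72.0 mg calcium for $1.68 (total $3.08, still need 0.0 mg).
Greedy by cheapest-per-mg is optimal for a single linear constraint, so the minimum cost is $3.08.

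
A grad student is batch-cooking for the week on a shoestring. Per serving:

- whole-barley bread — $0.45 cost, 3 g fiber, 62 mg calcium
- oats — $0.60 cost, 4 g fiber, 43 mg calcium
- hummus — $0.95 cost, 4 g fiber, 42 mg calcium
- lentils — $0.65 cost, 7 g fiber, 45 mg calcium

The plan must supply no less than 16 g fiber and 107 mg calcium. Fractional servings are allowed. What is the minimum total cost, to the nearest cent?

$1.50

An LP optimum is at a vertex; with two nutrient constraints at most two foods are used. Check each candidate.
whole-barley bread only: max(16/3, 107/62) = 5.333 servings → $2.40.
oats only: max(16/4, 107/43) = 4 servings → $2.40.
hummus only: max(16/4, 107/42) = 4 servings → $3.80.
lentils only: max(16/7, 107/45) = 2.378 servings → $1.55.
whole-barley bread + oats: intersection lies outside the first quadrant.
whole-barley bread + hummus: intersection lies outside the first quadrant.
whole-barley bread + lentils with both tight: 0.09699 servings and 2.244 servings → $1.50.
oats + hummus: the both-tight solution has a negative serving — not a feasible corner.
oats + lentils with both tight: 0.2397 servings and 2.149 servings → $1.54.
hummus + lentils with both tight: 0.2544 servings and 2.14 servings → $1.63.
So the least-cost plan costs $1.50.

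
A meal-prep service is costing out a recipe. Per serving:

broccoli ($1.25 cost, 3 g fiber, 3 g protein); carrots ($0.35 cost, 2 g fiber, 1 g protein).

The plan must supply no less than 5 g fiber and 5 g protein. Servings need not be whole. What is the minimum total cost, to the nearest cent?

Check every corner: each single food scaled to meet both minima, and each pair solved so both constraints bind.
broccoli only: max(5/3, 5/3) = 1.667 servings → $2.08.
carrots only: max(5/2, 5/1) = 5 servings → $1.75.
broccoli + carrots with both tight: 1.667 servings and 0 servings → $2.08.
So the least-cost plan costs $1.75.

$1.75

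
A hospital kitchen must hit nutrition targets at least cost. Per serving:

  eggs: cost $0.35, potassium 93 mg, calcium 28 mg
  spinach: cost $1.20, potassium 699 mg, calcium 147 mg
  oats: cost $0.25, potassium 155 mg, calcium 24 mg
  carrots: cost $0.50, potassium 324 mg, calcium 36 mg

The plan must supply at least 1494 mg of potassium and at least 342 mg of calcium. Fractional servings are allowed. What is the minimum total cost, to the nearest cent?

An LP optimum is at a vertex; with two nutrient constraints at most two foods are used. Check each candidate.
eggs only: max(1494/93, 342/28) = 16.06 servings → $5.62.
spinach only: max(1494/699, 342/147) = 2.327 servings → $2.79.
oats only: max(1494/155, 342/24) = 14.25 servings → $3.56.
carrots only: max(1494/324, 342/36) = 9.5 servings → $4.75.
eggs + spinach with both tight: 3.294 servings and 1.699 servings → $3.19.
eggs + oats with both tight: 8.138 servings and 4.756 servings → $4.04.
eggs + carrots with both tight: 9.962 servings and 1.752 servings → $4.36.
spinach + oats: intersection lies outside the first quadrant.
spinach + carrots with both targets exact would need a negative amount; discard.
oats + carrots with both targets exact would need a negative amount; discard.
So the least-cost plan costs $2.79.

$2.79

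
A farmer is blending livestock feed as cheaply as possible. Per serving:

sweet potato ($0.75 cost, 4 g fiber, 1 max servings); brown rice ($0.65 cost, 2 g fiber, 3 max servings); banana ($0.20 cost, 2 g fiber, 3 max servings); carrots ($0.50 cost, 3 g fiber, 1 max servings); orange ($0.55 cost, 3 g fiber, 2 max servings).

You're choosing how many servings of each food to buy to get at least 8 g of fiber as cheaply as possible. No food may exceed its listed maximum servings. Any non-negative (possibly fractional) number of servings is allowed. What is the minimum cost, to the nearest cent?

Cost per g of fiber: banana $0.1000, carrots $0.1667, orange $0.1833, sweet potato $0.1875, brown rice $0.3250.
Take 3 servings of banana: +6.0 g fiber for $0.60 (total $0.60, still need 2.0 g).
Take 0.6667 servings of carrots: +2.0 g fiber for $0.33 (total $0.93, still need 0.0 g).
Greedy by cheapest-per-g is optimal for a single linear constraint, so the minimum cost is $0.93.

$0.93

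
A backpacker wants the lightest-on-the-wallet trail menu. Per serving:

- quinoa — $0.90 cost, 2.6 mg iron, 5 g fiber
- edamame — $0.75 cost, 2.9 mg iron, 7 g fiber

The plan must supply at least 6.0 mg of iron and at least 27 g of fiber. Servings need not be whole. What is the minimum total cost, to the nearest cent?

Compare the cost at each extreme point of the feasible region.
quinoa only: max(6.0/2.6, 27/5) = 5.4 servings → $4.86.
edamame only: max(6.0/2.9, 27/7) = 3.857 servings → $2.89.
quinoa + edamame with both targets exact would need a negative amount; discard.
The minimum over all feasible corners is $2.89.

$2.89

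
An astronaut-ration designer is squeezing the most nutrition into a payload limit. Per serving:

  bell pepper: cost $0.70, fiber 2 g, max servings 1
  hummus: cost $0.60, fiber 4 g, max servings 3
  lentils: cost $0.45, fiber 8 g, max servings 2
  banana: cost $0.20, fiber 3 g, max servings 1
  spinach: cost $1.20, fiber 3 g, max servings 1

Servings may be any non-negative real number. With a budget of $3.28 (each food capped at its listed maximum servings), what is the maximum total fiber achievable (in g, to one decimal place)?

Fiber per dollar: lentils 17.78, banana 15, hummus 6.667, bell pepper 2.857, spinach 2.5.
Take 2 servings of lentils: spends $0.90, +16.0 g fiber (running total 16.0 g).
Take 1 serving of banana: spends $0.20, +3.0 g fiber (running total 19.0 g).
Take 3 servings of hummus: spends $1.80, +12.0 g fiber (running total 31.0 g).
Take 0.5429 servings of bell pepper: spends $0.38, +1.1 g fiber (running total 32.1 g).
Greedy by best ratio exhausts the cost allowance optimally: 32.1 g.

32.1 g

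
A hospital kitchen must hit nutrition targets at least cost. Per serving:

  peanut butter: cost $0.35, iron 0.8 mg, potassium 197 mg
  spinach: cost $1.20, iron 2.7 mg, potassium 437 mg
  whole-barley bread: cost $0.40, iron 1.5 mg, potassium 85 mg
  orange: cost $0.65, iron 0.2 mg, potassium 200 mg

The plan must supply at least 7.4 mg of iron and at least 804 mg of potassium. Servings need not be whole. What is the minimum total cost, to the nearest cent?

Check every corner: each single food scaled to meet both minima, and each pair solved so both constraints bind.
peanut butter only: max(7.4/0.8, 804/197) = 9.25 servings → $3.24.
spinach only: max(7.4/2.7, 804/437) = 2.741 servings → $3.29.
whole-barley bread only: max(7.4/1.5, 804/85) = 9.459 servings → $3.78.
orange only: max(7.4/0.2, 804/200) = 37 servings → $24.05.
peanut butter + spinach with both targets exact would need a negative amount; discard.
peanut butter + whole-barley bread with both tight: 2.536 servings and 3.581 servings → $2.32.
peanut butter + orange: intersection lies outside the first quadrant.
spinach + whole-barley bread with both tight: 1.354 servings and 2.495 servings → $2.62.
spinach + orange: the both-tight solution has a negative serving — not a feasible corner.
whole-barley bread + orange with both tight: 4.661 servings and 2.039 servings → $3.19.
So the least-cost plan costs $2.32.

$2.32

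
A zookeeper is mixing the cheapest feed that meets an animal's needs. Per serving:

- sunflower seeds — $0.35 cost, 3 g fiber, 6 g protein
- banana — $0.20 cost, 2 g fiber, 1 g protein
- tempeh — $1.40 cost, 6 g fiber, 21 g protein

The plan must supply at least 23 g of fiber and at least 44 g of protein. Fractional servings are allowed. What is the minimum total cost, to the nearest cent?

At the optimum either one food covers both requirements or two foods hit both targets exactly; no other combination can be cheaper.
sunflower seeds only: max(23/3, 44/6) = 7.667 servings → $2.68.
banana only: max(23/2, 44/1) = 44 servings → $8.80.
tempeh only: max(23/6, 44/21) = 3.833 servings → $5.37.
sunflower seeds + banana with both tight: 7.222 servings and 0.6667 servings → $2.66.
sunflower seeds + tempeh: intersection lies outside the first quadrant.
banana + tempeh with both tight: 6.083 servings and 1.806 servings → $3.74.
The minimum over all feasible corners is $2.66.

$2.66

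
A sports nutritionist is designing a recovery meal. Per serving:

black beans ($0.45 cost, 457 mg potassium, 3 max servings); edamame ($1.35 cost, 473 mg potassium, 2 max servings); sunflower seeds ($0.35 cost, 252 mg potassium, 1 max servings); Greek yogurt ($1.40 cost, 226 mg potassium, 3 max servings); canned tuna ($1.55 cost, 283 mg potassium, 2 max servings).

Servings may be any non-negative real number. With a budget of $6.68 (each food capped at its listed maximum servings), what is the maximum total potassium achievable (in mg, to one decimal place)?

2985.3 mg

Potassium per dollar: black beans 1016, sunflower seeds 720, edamame 350.4, canned tuna 182.6, Greek yogurt 161.4.
Take 3 servings of black beans: spends $1.35, +1371.0 mg potassium (running total 1371.0 mg).
Take 1 serving of sunflower seeds: spends $0.35, +252.0 mg potassium (running total 1623.0 mg).
Take 2 servings of edamame: spends $2.70, +946.0 mg potassium (running total 2569.0 mg).
Take 1.471 servings of canned tuna: spends $2.28, +416.3 mg potassium (running total 2985.3 mg).
Filling greedily by potassium-per-dollar is optimal for one linear limit, giving 2985.3 mg.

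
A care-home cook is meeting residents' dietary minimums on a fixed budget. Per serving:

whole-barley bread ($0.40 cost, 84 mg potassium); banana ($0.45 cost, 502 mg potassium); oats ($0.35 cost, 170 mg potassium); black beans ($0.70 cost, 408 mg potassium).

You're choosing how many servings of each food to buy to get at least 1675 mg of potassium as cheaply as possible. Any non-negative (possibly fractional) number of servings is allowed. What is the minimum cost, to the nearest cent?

Cost per mg of potassium: banana $0.0009, black beans $0.0017, oats $0.0021, whole-barley bread $0.0048.
With no serving limits, use only banana: 1675 mg / 502 mg = 3.337 servings × $0.45 = $1.50.

$1.50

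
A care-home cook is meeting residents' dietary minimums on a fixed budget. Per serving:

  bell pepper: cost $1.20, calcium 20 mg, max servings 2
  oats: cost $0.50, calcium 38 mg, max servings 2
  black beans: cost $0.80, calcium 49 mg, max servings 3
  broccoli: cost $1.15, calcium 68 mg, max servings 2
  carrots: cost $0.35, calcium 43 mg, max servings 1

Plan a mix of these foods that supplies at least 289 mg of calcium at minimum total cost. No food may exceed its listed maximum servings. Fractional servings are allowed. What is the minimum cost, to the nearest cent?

$4.14

Cost per mg of calcium: carrots $0.0081, oats $0.0132, black beans $0.0163, broccoli $0.0169, bell pepper $0.0600.
Take 1 serving of carrots: +43.0 mg calcium for $0.35 (total $0.35, still need 246.0 mg).
Take 2 servings of oats: +76.0 mg calcium for $1.00 (total $1.35, still need 170.0 mg).
Take 3 servings of black beans: +147.0 mg calcium for $2.40 (total $3.75, still need 23.0 mg).
Take 0.3382 servings of broccoli: +23.0 mg calcium for $0.39 (total $4.14, still need 0.0 mg).
Filling from the cheapest source first is optimal under one linear minimum: $4.14.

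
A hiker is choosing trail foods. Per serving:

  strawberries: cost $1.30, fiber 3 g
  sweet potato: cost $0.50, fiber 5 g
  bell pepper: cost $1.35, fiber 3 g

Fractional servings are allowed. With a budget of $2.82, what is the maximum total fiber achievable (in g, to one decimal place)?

28.2 g

Fiber per dollar: sweet potato 10, strawberries 2.308, bell pepper 2.222.
With no serving limits, spend the whole cost allowance on sweet potato: $2.82 / $0.50 × 5 g = 28.2 g.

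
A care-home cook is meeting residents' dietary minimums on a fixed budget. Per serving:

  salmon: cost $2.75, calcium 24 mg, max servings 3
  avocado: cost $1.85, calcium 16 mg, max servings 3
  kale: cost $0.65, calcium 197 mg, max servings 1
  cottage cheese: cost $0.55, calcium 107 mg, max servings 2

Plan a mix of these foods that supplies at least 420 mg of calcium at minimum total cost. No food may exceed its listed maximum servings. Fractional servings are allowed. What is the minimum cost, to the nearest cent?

Cost per mg of calcium: kale $0.0033, cottage cheese $0.0051, salmon $0.1146, avocado $0.1156.
Take 1 serving of kale: +197.0 mg calcium for $0.65 (total $0.65, still need 223.0 mg).
Take 2 servings of cottage cheese: +214.0 mg calcium for $1.10 (total $1.75, still need 9.0 mg).
Take 0.375 servings of salmon: +9.0 mg calcium for $1.03 (total $2.78, still need 0.0 mg).
Filling from the cheapest source first is optimal under one linear minimum: $2.78.

$2.78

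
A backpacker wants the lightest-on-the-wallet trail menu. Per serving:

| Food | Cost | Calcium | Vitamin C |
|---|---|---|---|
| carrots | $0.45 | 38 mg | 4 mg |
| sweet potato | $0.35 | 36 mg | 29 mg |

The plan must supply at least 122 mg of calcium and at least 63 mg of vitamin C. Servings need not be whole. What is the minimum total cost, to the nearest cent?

$1.19

carrots only: max(122/38, 63/4) = 15.75 servings → $7.09.
sweet potato only: max(122/36, 63/29) = 3.389 servings → $1.19.
carrots + sweet potato with both tight: 1.326 servings and 1.99 servings → $1.29.
So the least-cost plan costs $1.19.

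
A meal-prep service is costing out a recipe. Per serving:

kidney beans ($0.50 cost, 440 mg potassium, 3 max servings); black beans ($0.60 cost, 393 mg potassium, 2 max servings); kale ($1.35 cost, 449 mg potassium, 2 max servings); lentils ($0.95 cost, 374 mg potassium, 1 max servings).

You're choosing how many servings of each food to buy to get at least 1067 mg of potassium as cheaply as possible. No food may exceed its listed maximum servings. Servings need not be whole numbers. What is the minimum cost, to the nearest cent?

$1.21

Cost per mg of potassium: kidney beans $0.0011, black beans $0.0015, lentils $0.0025, kale $0.0030.
Take 2.425 servings of kidney beans: +1067.0 mg potassium for $1.21 (total $1.21, still need 0.0 mg).
Filling from the cheapest source first is optimal under one linear minimum: $1.21.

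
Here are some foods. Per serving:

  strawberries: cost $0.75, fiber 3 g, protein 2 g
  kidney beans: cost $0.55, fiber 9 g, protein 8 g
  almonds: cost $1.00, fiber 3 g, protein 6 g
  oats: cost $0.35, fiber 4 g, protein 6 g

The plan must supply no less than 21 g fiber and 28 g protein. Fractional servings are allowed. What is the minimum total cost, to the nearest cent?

$1.69

Two binding constraints pin down two serving amounts, so the optimal mix uses at most two foods. The candidates are each food alone (scaled to the tighter of fiber/protein) and each pair with both constraints tight.
strawberries only: max(21/3, 28/2) = 14 servings → $10.50.
kidney beans only: max(21/9, 28/8) = 3.5 servings → $1.93.
almonds only: max(21/3, 28/6) = 7 servings → $7.00.
oats only: max(21/4, 28/6) = 5.25 servings → $1.84.
strawberries + kidney beans: the both-tight solution has a negative serving — not a feasible corner.
strawberries + almonds with both tight: 3.5 servings and 3.5 servings → $6.12.
strawberries + oats with both tight: 1.4 servings and 4.2 servings → $2.52.
kidney beans + almonds with both tight: 1.4 servings and 2.8 servings → $3.57.
kidney beans + oats with both tight: 0.6364 servings and 3.818 servings → $1.69.
almonds + oats with both targets exact would need a negative amount; discard.
Cheapest feasible corner: $1.69.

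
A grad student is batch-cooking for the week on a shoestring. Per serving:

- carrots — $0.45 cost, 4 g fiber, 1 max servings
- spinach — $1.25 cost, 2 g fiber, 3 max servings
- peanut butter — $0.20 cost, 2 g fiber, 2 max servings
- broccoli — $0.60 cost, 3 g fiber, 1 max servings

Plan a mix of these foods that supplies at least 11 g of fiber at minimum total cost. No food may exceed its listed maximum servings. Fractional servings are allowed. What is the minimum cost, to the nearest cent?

$1.45

Cost per g of fiber: peanut butter $0.1000, carrots $0.1125, broccoli $0.2000, spinach $0.6250.
Take 2 servings of peanut butter: +4.0 g fiber for $0.40 (total $0.40, still need 7.0 g).
Take 1 serving of carrots: +4.0 g fiber for $0.45 (total $0.85, still need 3.0 g).
Take 1 serving of broccoli: +3.0 g fiber for $0.60 (total $1.45, still need 0.0 g).
Greedy by cheapest-per-g is optimal for a single linear constraint, so the minimum cost is $1.45.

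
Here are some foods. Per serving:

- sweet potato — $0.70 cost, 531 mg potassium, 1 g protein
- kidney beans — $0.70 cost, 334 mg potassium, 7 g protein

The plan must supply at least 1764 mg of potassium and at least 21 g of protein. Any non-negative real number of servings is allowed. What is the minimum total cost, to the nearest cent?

$3.05

An LP optimum is at a vertex; with two nutrient constraints at most two foods are used. Check each candidate.
sweet potato only: max(1764/531, 21/1) = 21 servings → $14.70.
kidney beans only: max(1764/334, 21/7) = 5.281 servings → $3.70.
sweet potato + kidney beans with both tight: 1.577 servings and 2.775 servings → $3.05.
So the least-cost plan costs $3.05.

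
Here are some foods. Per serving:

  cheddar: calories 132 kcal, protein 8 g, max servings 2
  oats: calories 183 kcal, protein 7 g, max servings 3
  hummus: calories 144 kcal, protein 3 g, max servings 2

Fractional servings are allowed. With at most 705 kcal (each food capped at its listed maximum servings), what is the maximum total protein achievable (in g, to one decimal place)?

Protein per kcal: cheddar 0.06061, oats 0.03825, hummus 0.02083.
Take 2 servings of cheddar: uses 264 kcal, +16.0 g protein (running total 16.0 g).
Take 2.41 servings of oats: uses 441 kcal, +16.9 g protein (running total 32.9 g).
Greedy by best ratio exhausts the calories allowance optimally: 32.9 g.

32.9 g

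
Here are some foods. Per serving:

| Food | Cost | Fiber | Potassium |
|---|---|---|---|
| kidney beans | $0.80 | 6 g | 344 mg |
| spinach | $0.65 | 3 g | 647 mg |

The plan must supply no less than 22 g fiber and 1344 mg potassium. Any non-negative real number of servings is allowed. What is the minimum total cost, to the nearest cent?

$2.98

The cheapest plan sits at a corner of the feasible region — with two constraints it uses at most two foods.
kidney beans only: max(22/6, 1344/344) = 3.907 servings → $3.13.
spinach only: max(22/3, 1344/647) = 7.333 servings → $4.77.
kidney beans + spinach with both tight: 3.58 servings and 0.174 servings → $2.98.
So the least-cost plan costs $2.98.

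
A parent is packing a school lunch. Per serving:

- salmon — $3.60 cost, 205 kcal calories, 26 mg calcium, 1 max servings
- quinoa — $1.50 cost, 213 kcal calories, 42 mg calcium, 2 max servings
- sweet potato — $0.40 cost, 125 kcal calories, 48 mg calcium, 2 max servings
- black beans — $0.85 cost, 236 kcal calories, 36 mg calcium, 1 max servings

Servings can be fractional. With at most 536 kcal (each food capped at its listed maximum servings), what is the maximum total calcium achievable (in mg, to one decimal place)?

Calcium per kcal: sweet potato 0.384, quinoa 0.1972, black beans 0.1525, salmon 0.1268.
Take 2 servings of sweet potato: uses 250 kcal, +96.0 mg calcium (running total 96.0 mg).
Take 1.343 servings of quinoa: uses 286 kcal, +56.4 mg calcium (running total 152.4 mg).
Filling greedily by calcium-per-kcal is optimal for one linear limit, giving 152.4 mg.

152.4 mg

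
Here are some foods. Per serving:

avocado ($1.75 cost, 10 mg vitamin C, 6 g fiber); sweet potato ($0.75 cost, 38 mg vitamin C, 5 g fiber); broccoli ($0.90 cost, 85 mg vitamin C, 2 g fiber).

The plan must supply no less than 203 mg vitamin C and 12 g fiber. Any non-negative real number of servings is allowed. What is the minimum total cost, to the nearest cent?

With two linear requirements the optimum uses one or two foods; enumerate the corners.
avocado only: max(203/10, 12/6) = 20.3 servings → $35.52.
sweet potato only: max(203/38, 12/5) = 5.342 servings → $4.01.
broccoli only: max(203/85, 12/2) = 6 servings → $5.40.
avocado + sweet potato: intersection lies outside the first quadrant.
avocado + broccoli with both tight: 1.253 servings and 2.241 servings → $4.21.
sweet potato + broccoli with both tight: 1.759 servings and 1.602 servings → $2.76.
The minimum over all feasible corners is $2.76.

$2.76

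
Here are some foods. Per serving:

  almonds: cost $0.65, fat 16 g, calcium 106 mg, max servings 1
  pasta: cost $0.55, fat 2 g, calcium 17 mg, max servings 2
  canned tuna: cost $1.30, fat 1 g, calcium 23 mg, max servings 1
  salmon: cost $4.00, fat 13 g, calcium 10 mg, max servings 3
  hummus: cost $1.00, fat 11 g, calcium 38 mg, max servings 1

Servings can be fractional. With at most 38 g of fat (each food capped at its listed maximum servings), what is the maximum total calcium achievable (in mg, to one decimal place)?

205.6 mg

Calcium per g fat: canned tuna 23, pasta 8.5, almonds 6.625, hummus 3.455, salmon 0.7692.
Take 1 serving of canned tuna: uses 1 g fat, +23.0 mg calcium (running total 23.0 mg).
Take 2 servings of pasta: uses 4 g fat, +34.0 mg calcium (running total 57.0 mg).
Take 1 serving of almonds: uses 16 g fat, +106.0 mg calcium (running total 163.0 mg).
Take 1 serving of hummus: uses 11 g fat, +38.0 mg calcium (running total 201.0 mg).
Take 0.4615 servings of salmon: uses 6 g fat, +4.6 mg calcium (running total 205.6 mg).
Filling greedily by calcium-per-g fat is optimal for one linear limit, giving 205.6 mg.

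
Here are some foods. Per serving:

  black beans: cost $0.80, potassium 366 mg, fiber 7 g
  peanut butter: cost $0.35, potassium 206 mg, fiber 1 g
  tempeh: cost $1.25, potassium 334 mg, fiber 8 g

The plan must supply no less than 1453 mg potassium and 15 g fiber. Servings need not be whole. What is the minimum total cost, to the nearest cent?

For a min-cost LP with two ≥-constraints, a basic feasible solution has at most two positive variables.
black beans only: max(1453/366, 15/7) = 3.97 servings → $3.18.
peanut butter only: max(1453/206, 15/1) = 15 servings → $5.25.
tempeh only: max(1453/334, 15/8) = 4.35 servings → $5.44.
black beans + peanut butter with both tight: 1.521 servings and 4.35 servings → $2.74.
black beans + tempeh: the both-tight solution has a negative serving — not a feasible corner.
peanut butter + tempeh with both tight: 5.033 servings and 1.246 servings → $3.32.
The minimum over all feasible corners is $2.74.

$2.74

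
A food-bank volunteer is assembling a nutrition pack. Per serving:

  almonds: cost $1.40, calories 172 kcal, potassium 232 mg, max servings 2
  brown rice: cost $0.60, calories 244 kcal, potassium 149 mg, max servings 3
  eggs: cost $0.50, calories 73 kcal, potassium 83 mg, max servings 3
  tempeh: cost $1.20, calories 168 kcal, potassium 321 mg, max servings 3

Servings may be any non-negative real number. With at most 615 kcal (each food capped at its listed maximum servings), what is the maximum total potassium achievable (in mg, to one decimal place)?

Potassium per kcal: tempeh 1.911, almonds 1.349, eggs 1.137, brown rice 0.6107.
Take 3 servings of tempeh: uses 504 kcal, +963.0 mg potassium (running total 963.0 mg).
Take 0.6453 servings of almonds: uses 111 kcal, +149.7 mg potassium (running total 1112.7 mg).
Filling greedily by potassium-per-kcal is optimal for one linear limit, giving 1112.7 mg.

1112.7 mg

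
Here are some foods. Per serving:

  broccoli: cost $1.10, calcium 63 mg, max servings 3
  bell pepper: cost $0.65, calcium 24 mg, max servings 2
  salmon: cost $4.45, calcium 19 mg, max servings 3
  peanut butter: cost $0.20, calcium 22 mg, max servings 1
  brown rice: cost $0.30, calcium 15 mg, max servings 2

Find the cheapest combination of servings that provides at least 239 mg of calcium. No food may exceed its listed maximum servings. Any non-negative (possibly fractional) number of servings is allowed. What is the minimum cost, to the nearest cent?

Cost per mg of calcium: peanut butter $0.0091, broccoli $0.0175, brown rice $0.0200, bell pepper $0.0271, salmon $0.2342.
Take 1 serving of peanut butter: +22.0 mg calcium for $0.20 (total $0.20, still need 217.0 mg).
Take 3 servings of broccoli: +189.0 mg calcium for $3.30 (total $3.50, still need 28.0 mg).
Take 1.867 servings of brown rice: +28.0 mg calcium for $0.56 (total $4.06, still need 0.0 mg).
Greedy by cheapest-per-mg is optimal for a single linear constraint, so the minimum cost is $4.06.

$4.06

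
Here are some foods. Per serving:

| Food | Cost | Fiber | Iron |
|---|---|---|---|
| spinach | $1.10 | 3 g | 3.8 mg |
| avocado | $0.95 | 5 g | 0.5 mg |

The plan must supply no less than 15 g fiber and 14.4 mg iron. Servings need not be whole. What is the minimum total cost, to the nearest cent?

This is a tiny linear program; its minimum lies at a vertex of the feasible set. List the vertices and price them.
spinach only: max(15/3, 14.4/3.8) = 5 servings → $5.50.
avocado only: max(15/5, 14.4/0.5) = 28.8 servings → $27.36.
spinach + avocado with both tight: 3.686 servings and 0.7886 servings → $4.80.
The minimum over all feasible corners is $4.80.

$4.80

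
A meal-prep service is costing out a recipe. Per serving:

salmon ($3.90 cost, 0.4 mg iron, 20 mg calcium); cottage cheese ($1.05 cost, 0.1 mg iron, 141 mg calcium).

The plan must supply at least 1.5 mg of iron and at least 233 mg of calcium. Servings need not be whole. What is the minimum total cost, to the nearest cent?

Check every corner: each single food scaled to meet both minima, and each pair solved so both constraints bind.
salmon only: max(1.5/0.4, 233/20) = 11.65 servings → $45.44.
cottage cheese only: max(1.5/0.1, 233/141) = 15 servings → $15.75.
salmon + cottage cheese with both tight: 3.46 servings and 1.162 servings → $14.71.
The minimum over all feasible corners is $14.71.

$14.71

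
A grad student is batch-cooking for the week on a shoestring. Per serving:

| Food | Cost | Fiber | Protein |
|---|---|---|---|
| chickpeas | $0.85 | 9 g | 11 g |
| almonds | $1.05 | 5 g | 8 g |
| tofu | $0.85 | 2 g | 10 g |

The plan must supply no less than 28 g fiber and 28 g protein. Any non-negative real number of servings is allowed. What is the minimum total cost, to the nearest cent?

Minimising a linear cost over {fiber ≥ 28, protein ≥ 28, servings ≥ 0} — the optimum is at a vertex, using one or two foods.
chickpeas only: max(28/9, 28/11) = 3.111 servings → $2.64.
almonds only: max(28/5, 28/8) = 5.6 servings → $5.88.
tofu only: max(28/2, 28/10) = 14 servings → $11.90.
chickpeas + almonds: intersection lies outside the first quadrant.
chickpeas + tofu with both targets exact would need a negative amount; discard.
almonds + tofu: the both-tight solution has a negative serving — not a feasible corner.
So the least-cost plan costs $2.64.

$2.64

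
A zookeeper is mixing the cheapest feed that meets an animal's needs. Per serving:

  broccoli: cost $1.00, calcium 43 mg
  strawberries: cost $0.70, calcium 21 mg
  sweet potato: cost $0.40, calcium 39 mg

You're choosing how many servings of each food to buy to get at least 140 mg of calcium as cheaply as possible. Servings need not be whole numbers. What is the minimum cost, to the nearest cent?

Cost per mg of calcium: sweet potato $0.0103, broccoli $0.0233, strawberries $0.0333.
With no serving limits, use only sweet potato: 140 mg / 39 mg = 3.59 servings × $0.40 = $1.44.

$1.44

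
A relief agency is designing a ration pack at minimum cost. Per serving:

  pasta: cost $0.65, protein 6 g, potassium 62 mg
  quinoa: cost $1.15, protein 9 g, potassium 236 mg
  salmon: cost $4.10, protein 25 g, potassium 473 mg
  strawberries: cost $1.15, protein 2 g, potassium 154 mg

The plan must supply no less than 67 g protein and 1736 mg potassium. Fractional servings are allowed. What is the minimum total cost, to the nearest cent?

$8.54

This is a tiny linear program; its minimum lies at a vertex of the feasible set. List the vertices and price them.
pasta only: max(67/6, 1736/62) = 28 servings → $18.20.
quinoa only: max(67/9, 1736/236) = 7.444 servings → $8.56.
salmon only: max(67/25, 1736/473) = 3.67 servings → $15.05.
strawberries only: max(67/2, 1736/154) = 33.5 servings → $38.52.
pasta + quinoa with both tight: 0.2191 servings and 7.298 servings → $8.54.
pasta + salmon with both targets exact would need a negative amount; discard.
pasta + strawberries with both tight: 8.557 servings and 7.827 servings → $14.56.
quinoa + salmon with both tight: 7.127 servings and 0.1144 servings → $8.66.
quinoa + strawberries: intersection lies outside the first quadrant.
salmon + strawberries with both tight: 2.357 servings and 4.032 servings → $14.30.
The minimum over all feasible corners is $8.54.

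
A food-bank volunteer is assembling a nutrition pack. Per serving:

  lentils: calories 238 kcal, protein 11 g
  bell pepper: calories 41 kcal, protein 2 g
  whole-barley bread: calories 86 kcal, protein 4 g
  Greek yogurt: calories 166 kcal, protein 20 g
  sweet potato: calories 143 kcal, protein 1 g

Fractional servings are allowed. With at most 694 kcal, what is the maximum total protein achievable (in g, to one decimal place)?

Protein per kcal: Greek yogurt 0.1205, bell pepper 0.04878, whole-barley bread 0.04651, lentils 0.04622, sweet potato 0.006993.
With no serving limits, spend the whole calories allowance on Greek yogurt: 694 kcal / 166 kcal × 20 g = 83.6 g.

83.6 g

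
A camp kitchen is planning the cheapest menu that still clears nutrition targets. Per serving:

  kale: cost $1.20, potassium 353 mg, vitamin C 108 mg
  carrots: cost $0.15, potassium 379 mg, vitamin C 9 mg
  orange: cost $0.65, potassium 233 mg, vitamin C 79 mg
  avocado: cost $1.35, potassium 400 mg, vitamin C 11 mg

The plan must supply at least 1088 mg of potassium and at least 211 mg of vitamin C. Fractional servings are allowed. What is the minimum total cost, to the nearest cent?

An LP optimum is at a vertex; with two nutrient constraints at most two foods are used. Check each candidate.
kale only: max(1088/353, 211/108) = 3.082 servings → $3.70.
carrots only: max(1088/379, 211/9) = 23.44 servings → $3.52.
orange only: max(1088/233, 211/79) = 4.67 servings → $3.04.
avocado only: max(1088/400, 211/11) = 19.18 servings → $25.90.
kale + carrots with both tight: 1.859 servings and 1.139 servings → $2.40.
kale + orange: intersection lies outside the first quadrant.
kale + avocado with both tight: 1.842 servings and 1.094 servings → $3.69.
carrots + orange with both tight: 1.321 servings and 2.52 servings → $1.84.
carrots + avocado with both targets exact would need a negative amount; discard.
orange + avocado with both tight: 2.494 servings and 1.267 servings → $3.33.
The minimum over all feasible corners is $1.84.

$1.84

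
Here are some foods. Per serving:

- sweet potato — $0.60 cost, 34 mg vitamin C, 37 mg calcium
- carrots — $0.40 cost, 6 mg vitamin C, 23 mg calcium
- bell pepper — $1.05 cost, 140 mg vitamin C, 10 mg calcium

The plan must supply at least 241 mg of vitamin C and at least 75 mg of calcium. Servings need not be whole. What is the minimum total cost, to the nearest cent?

$2.38

With two linear requirements the optimum uses one or two foods; enumerate the corners.
sweet potato only: max(241/34, 75/37) = 7.088 servings → $4.25.
carrots only: max(241/6, 75/23) = 40.17 servings → $16.07.
bell pepper only: max(241/140, 75/10) = 7.5 servings → $7.88.
sweet potato + carrots: intersection lies outside the first quadrant.
sweet potato + bell pepper with both tight: 1.671 servings and 1.315 servings → $2.38.
carrots + bell pepper with both tight: 2.56 servings and 1.612 servings → $2.72.
The minimum over all feasible corners is $2.38.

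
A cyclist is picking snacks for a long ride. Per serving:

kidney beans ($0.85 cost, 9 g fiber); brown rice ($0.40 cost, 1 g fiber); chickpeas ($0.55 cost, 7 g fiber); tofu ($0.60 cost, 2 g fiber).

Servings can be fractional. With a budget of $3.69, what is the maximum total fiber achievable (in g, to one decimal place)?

47.0 g

Fiber per dollar: chickpeas 12.73, kidney beans 10.59, tofu 3.333, brown rice 2.5.
With no serving limits, spend the whole cost allowance on chickpeas: $3.69 / $0.55 × 7 g = 47.0 g.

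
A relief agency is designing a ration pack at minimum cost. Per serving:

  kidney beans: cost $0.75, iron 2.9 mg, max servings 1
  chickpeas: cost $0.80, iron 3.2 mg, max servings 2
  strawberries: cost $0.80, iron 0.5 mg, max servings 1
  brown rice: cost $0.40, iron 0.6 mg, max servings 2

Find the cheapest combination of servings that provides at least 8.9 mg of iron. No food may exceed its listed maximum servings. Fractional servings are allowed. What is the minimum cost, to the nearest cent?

$2.25

Cost per mg of iron: chickpeas $0.2500, kidney beans $0.2586, brown rice $0.6667, strawberries $1.6000.
Take 2 servings of chickpeas: +6.4 mg iron for $1.60 (total $1.60, still need 2.5 mg).
Take 0.8621 servings of kidney beans: +2.5 mg iron for $0.65 (total $2.25, still need 0.0 mg).
Filling from the cheapest source first is optimal under one linear minimum: $2.25.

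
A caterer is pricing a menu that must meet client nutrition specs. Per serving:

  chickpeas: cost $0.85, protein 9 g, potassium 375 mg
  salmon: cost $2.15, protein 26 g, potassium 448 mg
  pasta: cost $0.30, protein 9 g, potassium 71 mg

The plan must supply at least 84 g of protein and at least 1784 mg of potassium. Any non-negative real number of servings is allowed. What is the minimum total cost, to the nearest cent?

chickpeas only: max(84/9, 1784/375) = 9.333 servings → $7.93.
salmon only: max(84/26, 1784/448) = 3.982 servings → $8.56.
pasta only: max(84/9, 1784/71) = 25.13 servings → $7.54.
chickpeas + salmon with both tight: 1.531 servings and 2.701 servings → $7.11.
chickpeas + pasta with both tight: 3.689 servings and 5.645 servings → $4.83.
salmon + pasta: the both-tight solution has a negative serving — not a feasible corner.
So the least-cost plan costs $4.83.

$4.83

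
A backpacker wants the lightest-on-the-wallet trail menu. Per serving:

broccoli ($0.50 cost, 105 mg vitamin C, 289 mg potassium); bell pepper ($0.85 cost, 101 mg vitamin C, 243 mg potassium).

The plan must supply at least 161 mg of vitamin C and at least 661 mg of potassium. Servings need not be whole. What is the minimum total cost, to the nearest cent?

$1.14

At the optimum either one food covers both requirements or two foods hit both targets exactly; no other combination can be cheaper.
broccoli only: max(161/105, 661/289) = 2.287 servings → $1.14.
bell pepper only: max(161/101, 661/243) = 2.72 servings → $2.31.
broccoli + bell pepper: intersection lies outside the first quadrant.
So the least-cost plan costs $1.14.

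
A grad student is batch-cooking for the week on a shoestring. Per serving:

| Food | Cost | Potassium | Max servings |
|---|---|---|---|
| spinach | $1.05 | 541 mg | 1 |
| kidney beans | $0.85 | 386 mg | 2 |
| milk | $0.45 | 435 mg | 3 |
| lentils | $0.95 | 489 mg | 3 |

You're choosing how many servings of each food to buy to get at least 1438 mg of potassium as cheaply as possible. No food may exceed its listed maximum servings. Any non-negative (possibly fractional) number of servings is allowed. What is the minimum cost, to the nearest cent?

Cost per mg of potassium: milk $0.0010, spinach $0.0019, lentils $0.0019, kidney beans $0.0022.
Take 3 servings of milk: +1305.0 mg potassium for $1.35 (total $1.35, still need 133.0 mg).
Take 0.2458 servings of spinach: +133.0 mg potassium for $0.26 (total $1.61, still need 0.0 mg).
Filling from the cheapest source first is optimal under one linear minimum: $1.61.

$1.61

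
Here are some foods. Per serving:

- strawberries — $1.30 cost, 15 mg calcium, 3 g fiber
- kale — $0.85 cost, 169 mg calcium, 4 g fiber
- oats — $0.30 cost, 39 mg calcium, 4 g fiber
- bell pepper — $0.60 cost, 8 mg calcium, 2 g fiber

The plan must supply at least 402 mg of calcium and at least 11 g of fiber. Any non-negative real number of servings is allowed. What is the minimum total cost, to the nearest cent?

At the optimum either one food covers both requirements or two foods hit both targets exactly; no other combination can be cheaper.
strawberries only: max(402/15, 11/3) = 26.8 servings → $34.84.
kale only: max(402/169, 11/4) = 2.75 servings → $2.34.
oats only: max(402/39, 11/4) = 10.31 servings → $3.09.
bell pepper only: max(402/8, 11/2) = 50.25 servings → $30.15.
strawberries + kale with both tight: 0.5615 servings and 2.329 servings → $2.71.
strawberries + oats with both targets exact would need a negative amount; discard.
strawberries + bell pepper with both targets exact would need a negative amount; discard.
kale + oats with both tight: 2.267 servings and 0.4827 servings → $2.07.
kale + bell pepper with both tight: 2.34 servings and 0.8203 servings → $2.48.
oats + bell pepper with both targets exact would need a negative amount; discard.
So the least-cost plan costs $2.07.

$2.07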